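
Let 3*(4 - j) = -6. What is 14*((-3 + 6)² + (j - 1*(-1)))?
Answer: 224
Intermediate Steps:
j = 6 (j = 4 - ⅓*(-6) = 4 + 2 = 6)
14*((-3 + 6)² + (j - 1*(-1))) = 14*((-3 + 6)² + (6 - 1*(-1))) = 14*(3² + (6 + 1)) = 14*(9 + 7) = 14*16 = 224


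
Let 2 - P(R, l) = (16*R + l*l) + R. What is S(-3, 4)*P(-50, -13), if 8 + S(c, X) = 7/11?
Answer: -55323/11 ≈ -5029.4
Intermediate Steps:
S(c, X) = -81/11 (S(c, X) = -8 + 7/11 = -81/11)
P(R, l) = 2 - l² - 17*R (P(R, l) = 2 - ((16*R + l*l) + R) = 2 - ((16*R + l²) + R) = 2 - ((l² + 16*R) + R) = 2 - (l² + 17*R) = 2 + (-l² - 17*R) = 2 - l² - 17*R)
S(-3, 4)*P(-50, -13) = -81*(2 - 1*(-13)² - 17*(-50))/11 = -81*(2 - 1*169 + 850)/11 = -81*(2 - 169 + 850)/11 = -81/11*683 = -55323/11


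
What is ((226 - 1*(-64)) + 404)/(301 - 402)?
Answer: -694/101 ≈ -6.8713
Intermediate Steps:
((226 - 1*(-64)) + 404)/(301 - 402) = ((226 + 64) + 404)/(-101) = (290 + 404)*(-1/101) = 694*(-1/101) = -694/101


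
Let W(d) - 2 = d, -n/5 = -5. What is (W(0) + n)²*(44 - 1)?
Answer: 31347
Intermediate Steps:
n = 25 (n = -5*(-5) = 25)
W(d) = 2 + d
(W(0) + n)²*(44 - 1) = ((2 + 0) + 25)²*(44 - 1) = (2 + 25)²*43 = 27²*43 = 729*43 = 31347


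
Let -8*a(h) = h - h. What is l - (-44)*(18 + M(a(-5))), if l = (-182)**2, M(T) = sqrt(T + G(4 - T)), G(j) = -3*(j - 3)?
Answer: 33916 + 44*I*sqrt(3) ≈ 33916.0 + 76.21*I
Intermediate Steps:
a(h) = 0 (a(h) = -(h - h)/8 = -1/8*0 = 0)
G(j) = 9 - 3*j (G(j) = -3*(-3 + j) = 9 - 3*j)
M(T) = sqrt(-3 + 4*T) (M(T) = sqrt(T + (9 - 3*(4 - T))) = sqrt(T + (9 + (-12 + 3*T))) = sqrt(T + (-3 + 3*T)) = sqrt(-3 + 4*T))
l = 33124
l - (-44)*(18 + M(a(-5))) = 33124 - (-44)*(18 + sqrt(-3 + 4*0)) = 33124 - (-44)*(18 + sqrt(-3 + 0)) = 33124 - (-44)*(18 + sqrt(-3)) = 33124 - (-44)*(18 + I*sqrt(3)) = 33124 - (-792 - 44*I*sqrt(3)) = 33124 + (792 + 44*I*sqrt(3)) = 33916 + 44*I*sqrt(3)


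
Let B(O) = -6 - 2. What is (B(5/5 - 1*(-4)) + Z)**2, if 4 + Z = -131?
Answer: 20449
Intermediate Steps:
Z = -135 (Z = -4 - 131 = -135)
B(O) = -8
(B(5/5 - 1*(-4)) + Z)**2 = (-8 - 135)**2 = (-143)**2 = 20449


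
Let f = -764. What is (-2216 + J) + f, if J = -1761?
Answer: -4741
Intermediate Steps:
(-2216 + J) + f = (-2216 - 1761) - 764 = -3977 - 764 = -4741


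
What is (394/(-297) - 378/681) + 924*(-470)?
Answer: -29278850180/67419 ≈ -4.3428e+5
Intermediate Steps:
(394/(-297) - 378/681) + 924*(-470) = (394*(-1/297) - 378*1/681) - 434280 = (-394/297 - 126/227) - 434280 = -126860/67419 - 434280 = -29278850180/67419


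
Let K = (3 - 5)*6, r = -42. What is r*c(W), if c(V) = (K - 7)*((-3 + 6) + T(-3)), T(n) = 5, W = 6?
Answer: 6384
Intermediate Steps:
K = -12 (K = -2*6 = -12)
c(V) = -152 (c(V) = (-12 - 7)*((-3 + 6) + 5) = -19*(3 + 5) = -19*8 = -152)
r*c(W) = -42*(-152) = 6384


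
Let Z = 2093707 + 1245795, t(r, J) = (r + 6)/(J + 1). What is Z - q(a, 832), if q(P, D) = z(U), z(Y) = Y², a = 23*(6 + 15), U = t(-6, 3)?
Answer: 3339502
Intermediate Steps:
t(r, J) = (6 + r)/(1 + J)
U = 0 (U = (6 - 6)/(1 + 3) = 0/4 = (¼)*0 = 0)
a = 483 (a = 23*21 = 483)
q(P, D) = 0 (q(P, D) = 0² = 0)
Z = 3339502
Z - q(a, 832) = 3339502 - 1*0 = 3339502 + 0 = 3339502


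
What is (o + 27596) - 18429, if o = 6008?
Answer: 15175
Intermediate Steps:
(o + 27596) - 18429 = (6008 + 27596) - 18429 = 33604 - 18429 = 15175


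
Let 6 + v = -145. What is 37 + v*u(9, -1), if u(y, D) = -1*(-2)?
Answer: -265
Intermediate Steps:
u(y, D) = 2
v = -151 (v = -6 - 145 = -151)
37 + v*u(9, -1) = 37 - 151*2 = 37 - 302 = -265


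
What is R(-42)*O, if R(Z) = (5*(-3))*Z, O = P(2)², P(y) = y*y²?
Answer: 40320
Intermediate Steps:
P(y) = y³
O = 64 (O = (2³)² = 8² = 64)
R(Z) = -15*Z
R(-42)*O = -15*(-42)*64 = 630*64 = 40320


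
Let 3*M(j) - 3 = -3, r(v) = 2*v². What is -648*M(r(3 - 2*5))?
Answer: 0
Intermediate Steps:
M(j) = 0 (M(j) = 1 + (⅓)*(-3) = 1 - 1 = 0)
-648*M(r(3 - 2*5)) = -648*0 = 0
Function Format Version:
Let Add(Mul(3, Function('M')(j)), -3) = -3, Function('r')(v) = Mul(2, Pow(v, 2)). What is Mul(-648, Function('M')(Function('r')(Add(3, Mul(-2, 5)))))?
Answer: 0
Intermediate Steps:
Function('M')(j) = 0 (Function('M')(j) = Add(1, Mul(Rational(1, 3), -3)) = Add(1, -1) = 0)
Mul(-648, Function('M')(Function('r')(Add(3, Mul(-2, 5))))) = Mul(-648, 0) = 0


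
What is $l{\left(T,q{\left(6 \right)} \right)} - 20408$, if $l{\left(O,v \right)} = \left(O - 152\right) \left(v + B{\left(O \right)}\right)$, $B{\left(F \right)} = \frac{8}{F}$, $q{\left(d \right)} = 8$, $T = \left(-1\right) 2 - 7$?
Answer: $- \frac{193976}{9} \approx -21553.0$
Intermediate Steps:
$T = -9$ ($T = -2 - 7 = -9$)
$l{\left(O,v \right)} = \left(-152 + O\right) \left(v + \frac{8}{O}\right)$ ($l{\left(O,v \right)} = \left(O - 152\right) \left(v + \frac{8}{O}\right) = \left(-152 + O\right) \left(v + \frac{8}{O}\right)$)
$l{\left(T,q{\left(6 \right)} \right)} - 20408 = \left(8 - \frac{1216}{-9} - 1216 - 72\right) - 20408 = \left(8 - - \frac{1216}{9} - 1216 - 72\right) - 20408 = \left(8 + \frac{1216}{9} - 1216 - 72\right) - 20408 = - \frac{10304}{9} - 20408 = - \frac{193976}{9}$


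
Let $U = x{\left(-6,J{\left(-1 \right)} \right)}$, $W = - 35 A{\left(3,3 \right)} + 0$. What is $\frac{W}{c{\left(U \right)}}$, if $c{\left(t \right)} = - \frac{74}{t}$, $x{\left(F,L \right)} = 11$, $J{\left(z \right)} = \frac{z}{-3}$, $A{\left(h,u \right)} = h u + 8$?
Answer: $\frac{6545}{74} \approx 88.446$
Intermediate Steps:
$A{\left(h,u \right)} = 8 + h u$
$J{\left(z \right)} = - \frac{z}{3}$ ($J{\left(z \right)} = z \left(- \frac{1}{3}\right) = - \frac{z}{3}$)
$W = -595$ ($W = - 35 \left(8 + 3 \cdot 3\right) + 0 = - 35 \left(8 + 9\right) + 0 = \left(-35\right) 17 + 0 = -595 + 0 = -595$)
$U = 11$
$\frac{W}{c{\left(U \right)}} = - \frac{595}{\left(-74\right) \frac{1}{11}} = - \frac{595}{- \frac{74}{11}} = \left(-595\right) \left(- \frac{11}{74}\right) = \frac{6545}{74}$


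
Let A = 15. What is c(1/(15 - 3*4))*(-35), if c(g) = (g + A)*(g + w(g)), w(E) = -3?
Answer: 12880/9 ≈ 1431.1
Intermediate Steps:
c(g) = (-3 + g)*(15 + g) (c(g) = (g + 15)*(g - 3) = (15 + g)*(-3 + g) = (-3 + g)*(15 + g))
c(1/(15 - 3*4))*(-35) = (-45 + (1/(15 - 3*4))² + 12/(15 - 3*4))*(-35) = (-45 + (1/(15 - 12))² + 12/(15 - 12))*(-35) = (-45 + (1/3)² + 12/3)*(-35) = (-45 + (⅓)² + 12*(⅓))*(-35) = (-45 + ⅑ + 4)*(-35) = -368/9*(-35) = 12880/9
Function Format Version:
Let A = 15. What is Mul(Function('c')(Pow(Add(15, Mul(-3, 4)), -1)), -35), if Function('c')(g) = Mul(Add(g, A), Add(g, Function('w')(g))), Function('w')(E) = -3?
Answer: Rational(12880, 9) ≈ 1431.1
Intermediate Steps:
Function('c')(g) = Mul(Add(-3, g), Add(15, g)) (Function('c')(g) = Mul(Add(g, 15), Add(g, -3)) = Mul(Add(15, g), Add(-3, g)) = Mul(Add(-3, g), Add(15, g)))
Mul(Function('c')(Pow(Add(15, Mul(-3, 4)), -1)), -35) = Mul(Add(-45, Pow(Pow(Add(15, Mul(-3, 4)), -1), 2), Mul(12, Pow(Add(15, Mul(-3, 4)), -1))), -35) = Mul(Add(-45, Pow(Pow(Add(15, -12), -1), 2), Mul(12, Pow(Add(15, -12), -1))), -35) = Mul(Add(-45, Pow(Pow(3, -1), 2), Mul(12, Pow(3, -1))), -35) = Mul(Add(-45, Pow(Rational(1, 3), 2), Mul(12, Rational(1, 3))), -35) = Mul(Add(-45, Rational(1, 9), 4), -35) = Mul(Rational(-368, 9), -35) = Rational(12880, 9)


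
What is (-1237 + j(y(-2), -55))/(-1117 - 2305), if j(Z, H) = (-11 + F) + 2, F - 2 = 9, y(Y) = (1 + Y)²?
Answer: 1235/3422 ≈ 0.36090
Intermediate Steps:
F = 11 (F = 2 + 9 = 11)
j(Z, H) = 2 (j(Z, H) = (-11 + 11) + 2 = 0 + 2 = 2)
(-1237 + j(y(-2), -55))/(-1117 - 2305) = (-1237 + 2)/(-1117 - 2305) = -1235/(-3422) = -1235*(-1/3422) = 1235/3422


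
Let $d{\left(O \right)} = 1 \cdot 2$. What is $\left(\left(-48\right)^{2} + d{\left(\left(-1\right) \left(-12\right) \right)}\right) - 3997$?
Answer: $-1691$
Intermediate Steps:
$d{\left(O \right)} = 2$
$\left(\left(-48\right)^{2} + d{\left(\left(-1\right) \left(-12\right) \right)}\right) - 3997 = \left(\left(-48\right)^{2} + 2\right) - 3997 = \left(2304 + 2\right) - 3997 = 2306 - 3997 = -1691$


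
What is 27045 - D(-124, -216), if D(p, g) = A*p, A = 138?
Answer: 44157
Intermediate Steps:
D(p, g) = 138*p
27045 - D(-124, -216) = 27045 - 138*(-124) = 27045 - 1*(-17112) = 27045 + 17112 = 44157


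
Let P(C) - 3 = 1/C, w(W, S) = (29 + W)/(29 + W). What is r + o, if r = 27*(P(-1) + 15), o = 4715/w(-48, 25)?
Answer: 5174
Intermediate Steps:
w(W, S) = 1
P(C) = 3 + 1/C
o = 4715 (o = 4715/1 = 4715*1 = 4715)
r = 459 (r = 27*((3 + 1/(-1)) + 15) = 27*((3 - 1) + 15) = 27*(2 + 15) = 27*17 = 459)
r + o = 459 + 4715 = 5174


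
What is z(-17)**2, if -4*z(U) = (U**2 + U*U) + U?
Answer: 314721/16 ≈ 19670.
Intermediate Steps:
z(U) = -U**2/2 - U/4 (z(U) = -((U**2 + U*U) + U)/4 = -((U**2 + U**2) + U)/4 = -(2*U**2 + U)/4 = -(U + 2*U**2)/4 = -U**2/2 - U/4)
z(-17)**2 = (-1/4*(-17)*(1 + 2*(-17)))**2 = (-1/4*(-17)*(1 - 34))**2 = (-1/4*(-17)*(-33))**2 = (-561/4)**2 = 314721/16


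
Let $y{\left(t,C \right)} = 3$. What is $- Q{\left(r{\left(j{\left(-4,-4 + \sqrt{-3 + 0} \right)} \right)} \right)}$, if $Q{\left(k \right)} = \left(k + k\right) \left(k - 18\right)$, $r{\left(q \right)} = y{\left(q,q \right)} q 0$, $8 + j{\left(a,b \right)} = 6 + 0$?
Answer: $0$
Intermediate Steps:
$j{\left(a,b \right)} = -2$ ($j{\left(a,b \right)} = -8 + \left(6 + 0\right) = -8 + 6 = -2$)
$r{\left(q \right)} = 0$ ($r{\left(q \right)} = 3 q 0 = 0$)
$Q{\left(k \right)} = 2 k \left(-18 + k\right)$
$- Q{\left(r{\left(j{\left(-4,-4 + \sqrt{-3 + 0} \right)} \right)} \right)} = - 2 \cdot 0 \left(-18 + 0\right) = - 2 \cdot 0 \left(-18\right) = \left(-1\right) 0 = 0$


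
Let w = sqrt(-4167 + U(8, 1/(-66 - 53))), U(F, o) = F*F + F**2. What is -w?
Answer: -I*sqrt(4039) ≈ -63.553*I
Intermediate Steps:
U(F, o) = 2*F**2 (U(F, o) = F**2 + F**2 = 2*F**2)
w = I*sqrt(4039) (w = sqrt(-4167 + 2*8**2) = sqrt(-4167 + 2*64) = sqrt(-4167 + 128) = sqrt(-4039) = I*sqrt(4039) ≈ 63.553*I)
-w = -I*sqrt(4039)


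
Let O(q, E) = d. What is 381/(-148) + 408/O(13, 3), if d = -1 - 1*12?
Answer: -65337/1924 ≈ -33.959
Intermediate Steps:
d = -13 (d = -1 - 12 = -13)
O(q, E) = -13
381/(-148) + 408/O(13, 3) = 381/(-148) + 408/(-13) = 381*(-1/148) + 408*(-1/13) = -381/148 - 408/13 = -65337/1924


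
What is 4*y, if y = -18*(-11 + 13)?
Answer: -144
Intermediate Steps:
y = -36 (y = -18*2 = -36)
4*y = 4*(-36) = -144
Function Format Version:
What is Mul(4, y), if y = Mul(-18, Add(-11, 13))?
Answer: -144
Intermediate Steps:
y = -36 (y = Mul(-18, 2) = -36)
Mul(4, y) = Mul(4, -36) = -144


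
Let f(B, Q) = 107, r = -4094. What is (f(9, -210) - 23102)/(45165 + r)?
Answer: -22995/41071 ≈ -0.55988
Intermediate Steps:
(f(9, -210) - 23102)/(45165 + r) = (107 - 23102)/(45165 - 4094) = -22995/41071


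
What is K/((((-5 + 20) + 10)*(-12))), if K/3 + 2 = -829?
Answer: 831/100 ≈ 8.3100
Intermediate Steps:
K = -2493 (K = -6 + 3*(-829) = -6 - 2487 = -2493)
K/((((-5 + 20) + 10)*(-12))) = -2493*(-1/(12*((-5 + 20) + 10))) = -2493*(-1/(12*(15 + 10))) = -2493/(25*(-12)) = -2493/(-300) = -2493*(-1/300) = 831/100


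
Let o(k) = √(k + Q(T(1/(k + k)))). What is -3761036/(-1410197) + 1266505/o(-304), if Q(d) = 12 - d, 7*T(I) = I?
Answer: 3761036/1410197 - 5066020*I*√330571766/1242751 ≈ 2.667 - 74117.0*I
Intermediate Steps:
T(I) = I/7
o(k) = √(12 + k - 1/(14*k)) (o(k) = √(k + (12 - 1/(7*(k + k)))) = √(k + (12 - 1/(7*(2*k)))) = √(k + (12 - 1/(2*k)/7)) = √(k + (12 - 1/(14*k))) = √(12 + k - 1/(14*k)))
-3761036/(-1410197) + 1266505/o(-304) = -3761036/(-1410197) + 1266505/((√(2352 - 14/(-304) + 196*(-304))/14)) = -3761036*(-1/1410197) + 1266505/((√(2352 - 14*(-1/304) - 59584)/14)) = 3761036/1410197 + 1266505/((√(2352 + 7/152 - 59584)/14)) = 3761036/1410197 + 1266505/((√(-8699257/152)/14)) = 3761036/1410197 + 1266505/(((I*√330571766/76)/14)) = 3761036/1410197 + 1266505/((I*√330571766/1064)) = 3761036/1410197 + 1266505*(-4*I*√330571766/1242751) = 3761036/1410197 - 5066020*I*√330571766/1242751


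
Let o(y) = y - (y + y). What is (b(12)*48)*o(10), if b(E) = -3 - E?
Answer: 7200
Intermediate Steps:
o(y) = -y (o(y) = y - 2*y = -y)
(b(12)*48)*o(10) = ((-3 - 1*12)*48)*(-1*10) = ((-3 - 12)*48)*(-10) = -15*48*(-10) = -720*(-10) = 7200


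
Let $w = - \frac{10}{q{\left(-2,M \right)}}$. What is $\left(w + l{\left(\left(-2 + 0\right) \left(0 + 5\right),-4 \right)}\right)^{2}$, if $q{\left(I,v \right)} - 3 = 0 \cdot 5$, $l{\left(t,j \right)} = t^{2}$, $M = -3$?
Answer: $\frac{84100}{9} \approx 9344.4$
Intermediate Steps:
$q{\left(I,v \right)} = 3$ ($q{\left(I,v \right)} = 3 + 0 \cdot 5 = 3 + 0 = 3$)
$w = - \frac{10}{3} \approx -3.3333$
$\left(w + l{\left(\left(-2 + 0\right) \left(0 + 5\right),-4 \right)}\right)^{2} = \left(- \frac{10}{3} + \left(\left(-2 + 0\right) \left(0 + 5\right)\right)^{2}\right)^{2} = \left(- \frac{10}{3} + \left(\left(-2\right) 5\right)^{2}\right)^{2} = \left(- \frac{10}{3} + \left(-10\right)^{2}\right)^{2} = \left(- \frac{10}{3} + 100\right)^{2} = \left(\frac{290}{3}\right)^{2} = \frac{84100}{9}$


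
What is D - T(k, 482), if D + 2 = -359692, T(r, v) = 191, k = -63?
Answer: -359885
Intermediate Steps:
D = -359694 (D = -2 - 359692 = -359694)
D - T(k, 482) = -359694 - 1*191 = -359694 - 191 = -359885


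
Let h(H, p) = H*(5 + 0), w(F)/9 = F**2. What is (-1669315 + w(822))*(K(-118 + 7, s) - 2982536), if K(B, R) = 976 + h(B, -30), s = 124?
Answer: -13156617223715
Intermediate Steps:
w(F) = 9*F**2
h(H, p) = 5*H (h(H, p) = H*5 = 5*H)
K(B, R) = 976 + 5*B
(-1669315 + w(822))*(K(-118 + 7, s) - 2982536) = (-1669315 + 9*822**2)*((976 + 5*(-118 + 7)) - 2982536) = (-1669315 + 9*675684)*((976 + 5*(-111)) - 2982536) = (-1669315 + 6081156)*((976 - 555) - 2982536) = 4411841*(421 - 2982536) = 4411841*(-2982115) = -13156617223715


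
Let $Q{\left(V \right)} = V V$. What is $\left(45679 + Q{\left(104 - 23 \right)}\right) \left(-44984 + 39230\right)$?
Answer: $-300588960$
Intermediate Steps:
$Q{\left(V \right)} = V^{2}$
$\left(45679 + Q{\left(104 - 23 \right)}\right) \left(-44984 + 39230\right) = \left(45679 + \left(104 - 23\right)^{2}\right) \left(-44984 + 39230\right) = \left(45679 + 81^{2}\right) \left(-5754\right) = \left(45679 + 6561\right) \left(-5754\right) = 52240 \left(-5754\right) = -300588960$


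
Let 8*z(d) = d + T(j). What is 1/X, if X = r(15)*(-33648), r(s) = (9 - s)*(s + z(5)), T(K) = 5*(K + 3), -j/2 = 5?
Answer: 1/2271240 ≈ 4.4029e-7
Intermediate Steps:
j = -10 (j = -2*5 = -10)
T(K) = 15 + 5*K (T(K) = 5*(3 + K) = 15 + 5*K)
z(d) = -35/8 + d/8 (z(d) = (d + (15 + 5*(-10)))/8 = (d + (15 - 50))/8 = (d - 35)/8 = (-35 + d)/8 = -35/8 + d/8)
r(s) = (9 - s)*(-15/4 + s) (r(s) = (9 - s)*(s + (-35/8 + (⅛)*5)) = (9 - s)*(s + (-35/8 + 5/8)) = (9 - s)*(s - 15/4) = (9 - s)*(-15/4 + s))
X = 2271240 (X = (-135/4 - 1*15² + (51/4)*15)*(-33648) = (-135/4 - 1*225 + 765/4)*(-33648) = (-135/4 - 225 + 765/4)*(-33648) = -135/2*(-33648) = 2271240)
1/X = 1/2271240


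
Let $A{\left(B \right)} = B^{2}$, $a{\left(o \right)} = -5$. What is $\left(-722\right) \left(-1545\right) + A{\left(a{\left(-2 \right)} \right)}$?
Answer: $1115515$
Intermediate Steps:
$\left(-722\right) \left(-1545\right) + A{\left(a{\left(-2 \right)} \right)} = \left(-722\right) \left(-1545\right) + \left(-5\right)^{2} = 1115490 + 25 = 1115515$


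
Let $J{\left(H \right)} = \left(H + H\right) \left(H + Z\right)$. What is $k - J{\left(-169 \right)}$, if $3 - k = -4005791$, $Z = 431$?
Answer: $4094350$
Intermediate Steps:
$k = 4005794$ ($k = 3 - -4005791 = 3 + 4005791 = 4005794$)
$J{\left(H \right)} = 2 H \left(431 + H\right)$ ($J{\left(H \right)} = \left(H + H\right) \left(H + 431\right) = 2 H \left(431 + H\right)$)
$k - J{\left(-169 \right)} = 4005794 - 2 \left(-169\right) \left(431 - 169\right) = 4005794 - 2 \left(-169\right) 262 = 4005794 - -88556 = 4005794 + 88556 = 4094350$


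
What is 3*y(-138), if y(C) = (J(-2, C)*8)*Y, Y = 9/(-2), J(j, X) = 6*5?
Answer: -3240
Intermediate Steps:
J(j, X) = 30
Y = -9/2 (Y = 9*(-1/2) = -9/2 ≈ -4.5000)
y(C) = -1080 (y(C) = (30*8)*(-9/2) = 240*(-9/2) = -1080)
3*y(-138) = 3*(-1080) = -3240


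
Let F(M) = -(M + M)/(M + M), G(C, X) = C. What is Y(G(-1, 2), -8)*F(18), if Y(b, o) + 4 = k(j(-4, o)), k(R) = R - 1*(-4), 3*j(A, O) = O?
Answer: 8/3 ≈ 2.6667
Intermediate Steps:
j(A, O) = O/3
k(R) = 4 + R (k(R) = R + 4 = 4 + R)
Y(b, o) = o/3 (Y(b, o) = -4 + (4 + o/3) = o/3)
F(M) = -1 (F(M) = -2*M/(2*M) = -2*M*1/(2*M) = -1*1 = -1)
Y(G(-1, 2), -8)*F(18) = ((⅓)*(-8))*(-1) = -8/3*(-1) = 8/3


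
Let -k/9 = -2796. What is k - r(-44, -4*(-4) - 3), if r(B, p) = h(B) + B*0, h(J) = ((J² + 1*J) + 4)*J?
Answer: 108588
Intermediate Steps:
k = 25164 (k = -9*(-2796) = 25164)
h(J) = J*(4 + J + J²) (h(J) = ((J² + J) + 4)*J = ((J + J²) + 4)*J = (4 + J + J²)*J = J*(4 + J + J²))
r(B, p) = B*(4 + B + B²) (r(B, p) = B*(4 + B + B²) + B*0 = B*(4 + B + B²) + 0 = B*(4 + B + B²))
k - r(-44, -4*(-4) - 3) = 25164 - (-44)*(4 - 44 + (-44)²) = 25164 - (-44)*(4 - 44 + 1936) = 25164 - (-44)*1896 = 25164 - 1*(-83424) = 25164 + 83424 = 108588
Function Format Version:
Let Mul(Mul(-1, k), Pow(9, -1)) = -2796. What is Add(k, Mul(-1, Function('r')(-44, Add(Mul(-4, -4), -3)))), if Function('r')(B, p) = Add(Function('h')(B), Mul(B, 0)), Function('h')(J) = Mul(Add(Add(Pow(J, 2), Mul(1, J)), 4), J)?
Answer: 108588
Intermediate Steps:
k = 25164 (k = Mul(-9, -2796) = 25164)
Function('h')(J) = Mul(J, Add(4, J, Pow(J, 2))) (Function('h')(J) = Mul(Add(Add(Pow(J, 2), J), 4), J) = Mul(Add(Add(J, Pow(J, 2)), 4), J) = Mul(Add(4, J, Pow(J, 2)), J) = Mul(J, Add(4, J, Pow(J, 2))))
Function('r')(B, p) = Mul(B, Add(4, B, Pow(B, 2))) (Function('r')(B, p) = Add(Mul(B, Add(4, B, Pow(B, 2))), Mul(B, 0)) = Add(Mul(B, Add(4, B, Pow(B, 2))), 0) = Mul(B, Add(4, B, Pow(B, 2))))
Add(k, Mul(-1, Function('r')(-44, Add(Mul(-4, -4), -3)))) = Add(25164, Mul(-1, Mul(-44, Add(4, -44, Pow(-44, 2))))) = Add(25164, Mul(-1, Mul(-44, Add(4, -44, 1936)))) = Add(25164, Mul(-1, Mul(-44, 1896))) = Add(25164, Mul(-1, -83424)) = Add(25164, 83424) = 108588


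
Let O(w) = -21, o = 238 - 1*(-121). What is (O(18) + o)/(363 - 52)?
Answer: 338/311 ≈ 1.0868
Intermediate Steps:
o = 359 (o = 238 + 121 = 359)
(O(18) + o)/(363 - 52) = (-21 + 359)/(363 - 52) = 338/311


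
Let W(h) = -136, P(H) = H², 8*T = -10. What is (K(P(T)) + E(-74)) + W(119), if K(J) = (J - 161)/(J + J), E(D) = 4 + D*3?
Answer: -20251/50 ≈ -405.02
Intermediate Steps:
T = -5/4 (T = (⅛)*(-10) = -5/4 ≈ -1.2500)
E(D) = 4 + 3*D
K(J) = (-161 + J)/(2*J) (K(J) = (-161 + J)/((2*J)) = (-161 + J)*(1/(2*J)) = (-161 + J)/(2*J))
(K(P(T)) + E(-74)) + W(119) = ((-161 + (-5/4)²)/(2*((-5/4)²)) + (4 + 3*(-74))) - 136 = ((-161 + 25/16)/(2*(25/16)) + (4 - 222)) - 136 = ((½)*(16/25)*(-2551/16) - 218) - 136 = (-2551/50 - 218) - 136 = -13451/50 - 136 = -20251/50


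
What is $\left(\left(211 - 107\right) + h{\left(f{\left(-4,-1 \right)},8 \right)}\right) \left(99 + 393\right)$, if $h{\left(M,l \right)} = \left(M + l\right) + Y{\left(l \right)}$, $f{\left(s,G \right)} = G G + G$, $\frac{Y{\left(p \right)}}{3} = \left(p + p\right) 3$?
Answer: $125952$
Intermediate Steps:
$Y{\left(p \right)} = 18 p$ ($Y{\left(p \right)} = 3 \left(p + p\right) 3 = 3 \cdot 2 p 3 = 3 \cdot 6 p = 18 p$)
$f{\left(s,G \right)} = G + G^{2}$ ($f{\left(s,G \right)} = G^{2} + G = G + G^{2}$)
$h{\left(M,l \right)} = M + 19 l$ ($h{\left(M,l \right)} = \left(M + l\right) + 18 l = M + 19 l$)
$\left(\left(211 - 107\right) + h{\left(f{\left(-4,-1 \right)},8 \right)}\right) \left(99 + 393\right) = \left(\left(211 - 107\right) + \left(- (1 - 1) + 19 \cdot 8\right)\right) \left(99 + 393\right) = \left(\left(211 - 107\right) + \left(\left(-1\right) 0 + 152\right)\right) 492 = \left(104 + \left(0 + 152\right)\right) 492 = \left(104 + 152\right) 492 = 256 \cdot 492 = 125952$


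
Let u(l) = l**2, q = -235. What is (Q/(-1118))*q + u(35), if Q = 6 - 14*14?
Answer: 662450/559 ≈ 1185.1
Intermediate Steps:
Q = -190 (Q = 6 - 196 = -190)
(Q/(-1118))*q + u(35) = -190/(-1118)*(-235) + 35**2 = -190*(-1/1118)*(-235) + 1225 = (95/559)*(-235) + 1225 = -22325/559 + 1225 = 662450/559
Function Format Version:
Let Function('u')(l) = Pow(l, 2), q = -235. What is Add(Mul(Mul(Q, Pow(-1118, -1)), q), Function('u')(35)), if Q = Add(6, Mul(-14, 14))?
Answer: Rational(662450, 559) ≈ 1185.1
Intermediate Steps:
Q = -190 (Q = Add(6, -196) = -190)
Add(Mul(Mul(Q, Pow(-1118, -1)), q), Function('u')(35)) = Add(Mul(Mul(-190, Pow(-1118, -1)), -235), Pow(35, 2)) = Add(Mul(Mul(-190, Rational(-1, 1118)), -235), 1225) = Add(Mul(Rational(95, 559), -235), 1225) = Add(Rational(-22325, 559), 1225) = Rational(662450, 559)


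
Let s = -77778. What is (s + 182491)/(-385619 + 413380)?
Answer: 104713/27761 ≈ 3.7719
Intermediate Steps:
(s + 182491)/(-385619 + 413380) = (-77778 + 182491)/(-385619 + 413380) = 104713/27761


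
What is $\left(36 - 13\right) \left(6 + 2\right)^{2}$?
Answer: $1472$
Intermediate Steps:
$\left(36 - 13\right) \left(6 + 2\right)^{2} = 23 \cdot 8^{2} = 23 \cdot 64 = 1472$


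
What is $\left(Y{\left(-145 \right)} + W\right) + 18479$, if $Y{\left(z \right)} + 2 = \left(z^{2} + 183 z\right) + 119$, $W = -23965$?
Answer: $-10879$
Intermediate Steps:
$Y{\left(z \right)} = 117 + z^{2} + 183 z$ ($Y{\left(z \right)} = -2 + \left(\left(z^{2} + 183 z\right) + 119\right) = -2 + \left(119 + z^{2} + 183 z\right) = 117 + z^{2} + 183 z$)
$\left(Y{\left(-145 \right)} + W\right) + 18479 = \left(\left(117 + \left(-145\right)^{2} + 183 \left(-145\right)\right) - 23965\right) + 18479 = \left(\left(117 + 21025 - 26535\right) - 23965\right) + 18479 = \left(-5393 - 23965\right) + 18479 = -29358 + 18479 = -10879$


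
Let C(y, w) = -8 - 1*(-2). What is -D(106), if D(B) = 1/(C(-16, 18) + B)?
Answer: -1/100 ≈ -0.010000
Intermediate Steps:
C(y, w) = -6 (C(y, w) = -8 + 2 = -6)
D(B) = 1/(-6 + B)
-D(106) = -1/(-6 + 106) = -1/100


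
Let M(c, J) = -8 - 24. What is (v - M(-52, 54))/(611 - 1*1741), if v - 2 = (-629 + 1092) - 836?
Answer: 3/10 ≈ 0.30000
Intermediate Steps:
M(c, J) = -32
v = -371 (v = 2 + ((-629 + 1092) - 836) = 2 + (463 - 836) = 2 - 373 = -371)
(v - M(-52, 54))/(611 - 1*1741) = (-371 - 1*(-32))/(611 - 1*1741) = (-371 + 32)/(611 - 1741) = -339/(-1130) = -339*(-1/1130) = 3/10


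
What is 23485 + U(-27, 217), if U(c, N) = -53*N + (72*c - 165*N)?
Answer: -25765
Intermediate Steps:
U(c, N) = -218*N + 72*c (U(c, N) = -53*N + (-165*N + 72*c) = -218*N + 72*c)
23485 + U(-27, 217) = 23485 + (-218*217 + 72*(-27)) = 23485 + (-47306 - 1944) = 23485 - 49250 = -25765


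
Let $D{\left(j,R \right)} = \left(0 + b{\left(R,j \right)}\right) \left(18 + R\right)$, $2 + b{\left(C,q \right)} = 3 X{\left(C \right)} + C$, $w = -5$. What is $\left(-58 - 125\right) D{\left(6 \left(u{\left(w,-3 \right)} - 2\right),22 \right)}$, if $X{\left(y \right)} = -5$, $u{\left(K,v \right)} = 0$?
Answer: $-36600$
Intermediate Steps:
$b{\left(C,q \right)} = -17 + C$ ($b{\left(C,q \right)} = -2 + \left(3 \left(-5\right) + C\right) = -2 + \left(-15 + C\right) = -17 + C$)
$D{\left(j,R \right)} = \left(-17 + R\right) \left(18 + R\right)$ ($D{\left(j,R \right)} = \left(0 + \left(-17 + R\right)\right) \left(18 + R\right) = \left(-17 + R\right) \left(18 + R\right)$)
$\left(-58 - 125\right) D{\left(6 \left(u{\left(w,-3 \right)} - 2\right),22 \right)} = \left(-58 - 125\right) \left(-17 + 22\right) \left(18 + 22\right) = - 183 \cdot 5 \cdot 40 = \left(-183\right) 200 = -36600$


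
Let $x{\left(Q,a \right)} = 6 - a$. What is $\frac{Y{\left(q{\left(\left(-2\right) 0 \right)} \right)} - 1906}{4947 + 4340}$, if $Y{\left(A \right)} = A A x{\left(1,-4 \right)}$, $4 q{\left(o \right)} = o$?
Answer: $- \frac{1906}{9287} \approx -0.20523$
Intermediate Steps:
$q{\left(o \right)} = \frac{o}{4}$
$Y{\left(A \right)} = 10 A^{2}$ ($Y{\left(A \right)} = A A \left(6 - -4\right) = A^{2} \left(6 + 4\right) = A^{2} \cdot 10 = 10 A^{2}$)
$\frac{Y{\left(q{\left(\left(-2\right) 0 \right)} \right)} - 1906}{4947 + 4340} = \frac{10 \left(\frac{\left(-2\right) 0}{4}\right)^{2} - 1906}{4947 + 4340} = \frac{10 \left(\frac{1}{4} \cdot 0\right)^{2} - 1906}{9287} = \left(10 \cdot 0^{2} - 1906\right) \frac{1}{9287} = \left(10 \cdot 0 - 1906\right) \frac{1}{9287} = \left(0 - 1906\right) \frac{1}{9287} = \left(-1906\right) \frac{1}{9287} = - \frac{1906}{9287}$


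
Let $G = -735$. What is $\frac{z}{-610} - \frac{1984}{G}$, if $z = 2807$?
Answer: $- \frac{170581}{89670} \approx -1.9023$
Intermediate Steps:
$\frac{z}{-610} - \frac{1984}{G} = \frac{2807}{-610} - \frac{1984}{-735} = 2807 \left(- \frac{1}{610}\right) - - \frac{1984}{735} = - \frac{2807}{610} + \frac{1984}{735} = - \frac{170581}{89670}$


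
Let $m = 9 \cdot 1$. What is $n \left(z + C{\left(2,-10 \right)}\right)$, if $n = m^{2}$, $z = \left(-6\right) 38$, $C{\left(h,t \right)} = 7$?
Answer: $-17901$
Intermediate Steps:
$m = 9$
$z = -228$
$n = 81$ ($n = 9^{2} = 81$)
$n \left(z + C{\left(2,-10 \right)}\right) = 81 \left(-228 + 7\right) = 81 \left(-221\right) = -17901$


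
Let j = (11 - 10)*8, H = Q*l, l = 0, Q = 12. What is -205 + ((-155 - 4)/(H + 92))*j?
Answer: -5033/23 ≈ -218.83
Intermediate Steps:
H = 0 (H = 12*0 = 0)
j = 8 (j = 1*8 = 8)
-205 + ((-155 - 4)/(H + 92))*j = -205 + ((-155 - 4)/(0 + 92))*8 = -205 - 159/92*8 = -205 - 318/23 = -5033/23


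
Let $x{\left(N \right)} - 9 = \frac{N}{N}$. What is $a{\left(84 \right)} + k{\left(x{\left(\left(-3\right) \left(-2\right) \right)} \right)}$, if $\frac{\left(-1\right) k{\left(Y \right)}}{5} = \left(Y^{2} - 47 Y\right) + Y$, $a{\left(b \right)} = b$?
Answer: $1884$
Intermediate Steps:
$x{\left(N \right)} = 10$ ($x{\left(N \right)} = 9 + \frac{N}{N} = 9 + 1 = 10$)
$k{\left(Y \right)} = - 5 Y^{2} + 230 Y$ ($k{\left(Y \right)} = - 5 \left(\left(Y^{2} - 47 Y\right) + Y\right) = - 5 \left(Y^{2} - 46 Y\right) = - 5 Y^{2} + 230 Y$)
$a{\left(84 \right)} + k{\left(x{\left(\left(-3\right) \left(-2\right) \right)} \right)} = 84 + 5 \cdot 10 \left(46 - 10\right) = 84 + 5 \cdot 10 \cdot 36 = 84 + 1800 = 1884$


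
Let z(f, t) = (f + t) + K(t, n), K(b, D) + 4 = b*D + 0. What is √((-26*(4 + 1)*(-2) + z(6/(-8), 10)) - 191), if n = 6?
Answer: √537/2 ≈ 11.587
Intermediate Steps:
K(b, D) = -4 + D*b (K(b, D) = -4 + (b*D + 0) = -4 + (D*b + 0) = -4 + D*b)
z(f, t) = -4 + f + 7*t (z(f, t) = (f + t) + (-4 + 6*t) = -4 + f + 7*t)
√((-26*(4 + 1)*(-2) + z(6/(-8), 10)) - 191) = √((-26*(4 + 1)*(-2) + (-4 + 6/(-8) + 7*10)) - 191) = √((-130*(-2) + (-4 + 6*(-⅛) + 70)) - 191) = √((-26*(-10) + (-4 - ¾ + 70)) - 191) = √((260 + 261/4) - 191) = √(1301/4 - 191) = √(537/4) = √537/2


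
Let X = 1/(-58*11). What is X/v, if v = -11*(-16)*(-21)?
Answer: 1/2358048 ≈ 4.2408e-7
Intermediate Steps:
v = -3696 (v = 176*(-21) = -3696)
X = -1/638 (X = 1/(-638) = -1/638 ≈ -0.0015674)
X/v = -1/638/(-3696) = -1/638*(-1/3696) = 1/2358048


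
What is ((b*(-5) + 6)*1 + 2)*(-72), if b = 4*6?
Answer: 8064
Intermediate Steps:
b = 24
((b*(-5) + 6)*1 + 2)*(-72) = ((24*(-5) + 6)*1 + 2)*(-72) = ((-120 + 6)*1 + 2)*(-72) = (-114*1 + 2)*(-72) = (-114 + 2)*(-72) = -112*(-72) = 8064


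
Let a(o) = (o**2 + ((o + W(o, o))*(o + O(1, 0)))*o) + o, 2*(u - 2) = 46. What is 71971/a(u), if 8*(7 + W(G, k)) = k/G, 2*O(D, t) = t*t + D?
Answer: 1151536/195275 ≈ 5.8970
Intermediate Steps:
O(D, t) = D/2 + t**2/2 (O(D, t) = (t*t + D)/2 = (t**2 + D)/2 = (D + t**2)/2 = D/2 + t**2/2)
W(G, k) = -7 + k/(8*G) (W(G, k) = -7 + (k/G)/8 = -7 + k/(8*G))
u = 25 (u = 2 + (1/2)*46 = 2 + 23 = 25)
a(o) = o + o**2 + o*(1/2 + o)*(-55/8 + o) (a(o) = (o**2 + ((o + (-7 + o/(8*o)))*(o + ((1/2)*1 + (1/2)*0**2)))*o) + o = (o**2 + ((o + (-7 + 1/8))*(o + (1/2 + (1/2)*0)))*o) + o = (o**2 + ((o - 55/8)*(o + (1/2 + 0)))*o) + o = (o**2 + ((-55/8 + o)*(o + 1/2))*o) + o = (o**2 + ((-55/8 + o)*(1/2 + o))*o) + o = (o**2 + ((1/2 + o)*(-55/8 + o))*o) + o = (o**2 + o*(1/2 + o)*(-55/8 + o)) + o = o + o**2 + o*(1/2 + o)*(-55/8 + o))
71971/a(u) = 71971/(((1/16)*25*(-39 - 86*25 + 16*25**2))) = 71971/(((1/16)*25*(-39 - 2150 + 16*625))) = 71971/(((1/16)*25*(-39 - 2150 + 10000))) = 71971/(((1/16)*25*7811)) = 71971/(195275/16) = 71971*(16/195275) = 1151536/195275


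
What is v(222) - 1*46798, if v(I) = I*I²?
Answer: 10894250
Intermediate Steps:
v(I) = I³
v(222) - 1*46798 = 222³ - 1*46798 = 10941048 - 46798 = 10894250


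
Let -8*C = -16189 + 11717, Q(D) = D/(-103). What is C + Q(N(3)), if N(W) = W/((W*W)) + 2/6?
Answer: 172729/309 ≈ 558.99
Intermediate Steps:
N(W) = 1/3 + 1/W (N(W) = W/(W**2) + 2*(1/6) = W/W**2 + 1/3 = 1/W + 1/3 = 1/3 + 1/W)
Q(D) = -D/103 (Q(D) = D*(-1/103) = -D/103)
C = 559 (C = -(-16189 + 11717)/8 = -1/8*(-4472) = 559)
C + Q(N(3)) = 559 - (3 + 3)/(309*3) = 559 - 6/(309*3) = 559 - 1/103*2/3 = 559 - 2/309 = 172729/309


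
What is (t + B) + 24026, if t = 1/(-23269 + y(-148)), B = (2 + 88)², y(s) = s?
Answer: 752294541/23417 ≈ 32126.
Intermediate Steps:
B = 8100 (B = 90² = 8100)
t = -1/23417 (t = 1/(-23269 - 148) = 1/(-23417) = -1/23417 ≈ -4.2704e-5)
(t + B) + 24026 = (-1/23417 + 8100) + 24026 = 189677699/23417 + 24026 = 752294541/23417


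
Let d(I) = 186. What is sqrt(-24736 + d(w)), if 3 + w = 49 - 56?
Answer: 5*I*sqrt(982) ≈ 156.68*I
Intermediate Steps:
w = -10 (w = -3 + (49 - 56) = -3 - 7 = -10)
sqrt(-24736 + d(w)) = sqrt(-24736 + 186) = sqrt(-24550) = 5*I*sqrt(982)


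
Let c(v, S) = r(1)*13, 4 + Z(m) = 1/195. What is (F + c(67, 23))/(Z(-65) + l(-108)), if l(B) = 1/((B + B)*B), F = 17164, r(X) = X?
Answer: -26045828640/6057439 ≈ -4299.8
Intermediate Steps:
Z(m) = -779/195 (Z(m) = -4 + 1/195 = -779/195)
c(v, S) = 13 (c(v, S) = 1*13 = 13)
l(B) = 1/(2*B²) (l(B) = 1/(((2*B))*B) = (1/(2*B))/B = 1/(2*B²))
(F + c(67, 23))/(Z(-65) + l(-108)) = (17164 + 13)/(-779/195 + (½)/(-108)²) = 17177/(-779/195 + (½)*(1/11664)) = 17177/(-779/195 + 1/23328) = 17177/(-6057439/1516320) = 17177*(-1516320/6057439) = -26045828640/6057439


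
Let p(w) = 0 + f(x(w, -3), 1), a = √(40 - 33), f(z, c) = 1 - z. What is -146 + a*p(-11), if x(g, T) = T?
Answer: -146 + 4*√7 ≈ -135.42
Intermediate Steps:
a = √7 ≈ 2.6458
p(w) = 4 (p(w) = 0 + (1 - 1*(-3)) = 0 + (1 + 3) = 0 + 4 = 4)
-146 + a*p(-11) = -146 + √7*4 = -146 + 4*√7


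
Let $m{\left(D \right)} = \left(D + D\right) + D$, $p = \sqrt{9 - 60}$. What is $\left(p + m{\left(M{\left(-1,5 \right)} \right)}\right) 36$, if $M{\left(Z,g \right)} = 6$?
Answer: $648 + 36 i \sqrt{51} \approx 648.0 + 257.09 i$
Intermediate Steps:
$p = i \sqrt{51}$ ($p = \sqrt{-51} = i \sqrt{51} \approx 7.1414 i$)
$m{\left(D \right)} = 3 D$ ($m{\left(D \right)} = 2 D + D = 3 D$)
$\left(p + m{\left(M{\left(-1,5 \right)} \right)}\right) 36 = \left(i \sqrt{51} + 3 \cdot 6\right) 36 = \left(i \sqrt{51} + 18\right) 36 = \left(18 + i \sqrt{51}\right) 36 = 648 + 36 i \sqrt{51}$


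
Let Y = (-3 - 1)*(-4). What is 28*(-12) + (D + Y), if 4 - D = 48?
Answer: -364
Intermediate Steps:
D = -44 (D = 4 - 1*48 = 4 - 48 = -44)
Y = 16 (Y = -4*(-4) = 16)
28*(-12) + (D + Y) = 28*(-12) + (-44 + 16) = -336 - 28 = -364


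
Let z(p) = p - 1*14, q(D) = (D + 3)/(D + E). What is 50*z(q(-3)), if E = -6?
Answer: -700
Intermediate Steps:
q(D) = (3 + D)/(-6 + D) (q(D) = (D + 3)/(D - 6) = (3 + D)/(-6 + D))
z(p) = -14 + p (z(p) = p - 14 = -14 + p)
50*z(q(-3)) = 50*(-14 + (3 - 3)/(-6 - 3)) = 50*(-14 + 0/(-9)) = 50*(-14 - 1/9*0) = 50*(-14 + 0) = 50*(-14) = -700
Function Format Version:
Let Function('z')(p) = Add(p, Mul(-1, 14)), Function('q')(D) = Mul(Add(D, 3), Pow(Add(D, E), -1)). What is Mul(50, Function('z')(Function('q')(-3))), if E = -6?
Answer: -700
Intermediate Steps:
Function('q')(D) = Mul(Pow(Add(-6, D), -1), Add(3, D)) (Function('q')(D) = Mul(Add(D, 3), Pow(Add(D, -6), -1)) = Mul(Add(3, D), Pow(Add(-6, D), -1)) = Mul(Pow(Add(-6, D), -1), Add(3, D)))
Function('z')(p) = Add(-14, p) (Function('z')(p) = Add(p, -14) = Add(-14, p))
Mul(50, Function('z')(Function('q')(-3))) = Mul(50, Add(-14, Mul(Pow(Add(-6, -3), -1), Add(3, -3)))) = Mul(50, Add(-14, Mul(Pow(-9, -1), 0))) = Mul(50, Add(-14, Mul(Rational(-1, 9), 0))) = Mul(50, Add(-14, 0)) = Mul(50, -14) = -700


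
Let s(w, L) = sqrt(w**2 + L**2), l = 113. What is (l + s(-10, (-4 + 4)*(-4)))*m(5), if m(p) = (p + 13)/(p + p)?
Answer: 1107/5 ≈ 221.40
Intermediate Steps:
m(p) = (13 + p)/(2*p) (m(p) = (13 + p)/((2*p)) = (13 + p)*(1/(2*p)) = (13 + p)/(2*p))
s(w, L) = sqrt(L**2 + w**2)
(l + s(-10, (-4 + 4)*(-4)))*m(5) = (113 + sqrt(((-4 + 4)*(-4))**2 + (-10)**2))*((1/2)*(13 + 5)/5) = (113 + sqrt((0*(-4))**2 + 100))*((1/2)*(1/5)*18) = (113 + sqrt(0**2 + 100))*(9/5) = (113 + sqrt(0 + 100))*(9/5) = (113 + sqrt(100))*(9/5) = (113 + 10)*(9/5) = 123*(9/5) = 1107/5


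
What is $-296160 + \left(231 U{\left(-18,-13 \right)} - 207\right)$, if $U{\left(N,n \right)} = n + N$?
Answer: $-303528$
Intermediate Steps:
$U{\left(N,n \right)} = N + n$
$-296160 + \left(231 U{\left(-18,-13 \right)} - 207\right) = -296160 + \left(231 \left(-18 - 13\right) - 207\right) = -296160 + \left(231 \left(-31\right) - 207\right) = -296160 - 7368 = -303528$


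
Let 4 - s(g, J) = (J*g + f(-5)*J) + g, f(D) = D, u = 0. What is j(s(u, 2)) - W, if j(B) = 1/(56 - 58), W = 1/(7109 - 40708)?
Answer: -33597/67198 ≈ -0.49997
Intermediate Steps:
W = -1/33599 (W = 1/(-33599) = -1/33599 ≈ -2.9763e-5)
s(g, J) = 4 - g + 5*J - J*g (s(g, J) = 4 - ((J*g - 5*J) + g) = 4 - ((-5*J + J*g) + g) = 4 - (g - 5*J + J*g) = 4 + (-g + 5*J - J*g) = 4 - g + 5*J - J*g)
j(B) = -1/2 (j(B) = 1/(-2) = -1/2)
j(s(u, 2)) - W = -1/2 - 1*(-1/33599) = -1/2 + 1/33599 = -33597/67198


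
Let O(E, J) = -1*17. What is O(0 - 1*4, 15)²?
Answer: 289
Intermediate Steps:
O(E, J) = -17
O(0 - 1*4, 15)² = (-17)² = 289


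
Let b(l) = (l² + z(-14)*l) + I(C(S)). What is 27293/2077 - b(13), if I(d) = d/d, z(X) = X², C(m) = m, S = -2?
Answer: -5617993/2077 ≈ -2704.9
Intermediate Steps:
I(d) = 1
b(l) = 1 + l² + 196*l (b(l) = (l² + (-14)²*l) + 1 = (l² + 196*l) + 1 = 1 + l² + 196*l)
27293/2077 - b(13) = 27293/2077 - (1 + 13² + 196*13) = 27293*(1/2077) - (1 + 169 + 2548) = 27293/2077 - 1*2718 = 27293/2077 - 2718 = -5617993/2077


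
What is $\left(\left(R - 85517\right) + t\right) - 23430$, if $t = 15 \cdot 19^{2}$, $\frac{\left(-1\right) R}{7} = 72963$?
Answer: $-614273$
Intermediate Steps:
$R = -510741$ ($R = \left(-7\right) 72963 = -510741$)
$t = 5415$ ($t = 15 \cdot 361 = 5415$)
$\left(\left(R - 85517\right) + t\right) - 23430 = \left(\left(-510741 - 85517\right) + 5415\right) - 23430 = \left(-596258 + 5415\right) - 23430 = -590843 - 23430 = -614273$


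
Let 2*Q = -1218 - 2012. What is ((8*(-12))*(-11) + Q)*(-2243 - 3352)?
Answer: 3127605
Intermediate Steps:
Q = -1615 (Q = (-1218 - 2012)/2 = (½)*(-3230) = -1615)
((8*(-12))*(-11) + Q)*(-2243 - 3352) = ((8*(-12))*(-11) - 1615)*(-2243 - 3352) = (-96*(-11) - 1615)*(-5595) = (1056 - 1615)*(-5595) = -559*(-5595) = 3127605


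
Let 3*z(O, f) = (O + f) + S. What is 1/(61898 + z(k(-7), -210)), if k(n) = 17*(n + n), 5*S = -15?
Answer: 3/185243 ≈ 1.6195e-5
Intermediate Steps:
S = -3 (S = (⅕)*(-15) = -3)
k(n) = 34*n (k(n) = 17*(2*n) = 34*n)
z(O, f) = -1 + O/3 + f/3 (z(O, f) = ((O + f) - 3)/3 = (-3 + O + f)/3 = -1 + O/3 + f/3)
1/(61898 + z(k(-7), -210)) = 1/(61898 + (-1 + (34*(-7))/3 + (⅓)*(-210))) = 1/(61898 + (-1 + (⅓)*(-238) - 70)) = 1/(61898 + (-1 - 238/3 - 70)) = 1/(61898 - 451/3) = 1/(185243/3) = 3/185243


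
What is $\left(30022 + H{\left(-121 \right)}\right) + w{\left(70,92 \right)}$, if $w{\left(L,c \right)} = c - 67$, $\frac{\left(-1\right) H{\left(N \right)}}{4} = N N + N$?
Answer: $-28033$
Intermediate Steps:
$H{\left(N \right)} = - 4 N - 4 N^{2}$ ($H{\left(N \right)} = - 4 \left(N N + N\right) = - 4 \left(N^{2} + N\right) = - 4 \left(N + N^{2}\right) = - 4 N - 4 N^{2}$)
$w{\left(L,c \right)} = -67 + c$
$\left(30022 + H{\left(-121 \right)}\right) + w{\left(70,92 \right)} = \left(30022 - - 484 \left(1 - 121\right)\right) + \left(-67 + 92\right) = \left(30022 - \left(-484\right) \left(-120\right)\right) + 25 = \left(30022 - 58080\right) + 25 = -28058 + 25 = -28033$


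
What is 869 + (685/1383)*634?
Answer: 1636117/1383 ≈ 1183.0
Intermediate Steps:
869 + (685/1383)*634 = 869 + 434290/1383 = 1636117/1383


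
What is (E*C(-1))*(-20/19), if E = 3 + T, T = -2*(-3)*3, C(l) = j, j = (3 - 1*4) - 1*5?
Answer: 2520/19 ≈ 132.63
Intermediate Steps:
j = -6 (j = (3 - 4) - 5 = -1 - 5 = -6)
C(l) = -6
T = 18 (T = 6*3 = 18)
E = 21 (E = 3 + 18 = 21)
(E*C(-1))*(-20/19) = (21*(-6))*(-20/19) = -(-2520)/19 = -126*(-20/19) = 2520/19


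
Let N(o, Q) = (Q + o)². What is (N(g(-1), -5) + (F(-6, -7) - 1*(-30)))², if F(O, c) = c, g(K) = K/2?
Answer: 45369/16 ≈ 2835.6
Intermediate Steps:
g(K) = K/2 (g(K) = K*(½) = K/2)
(N(g(-1), -5) + (F(-6, -7) - 1*(-30)))² = ((-5 + (½)*(-1))² + (-7 - 1*(-30)))² = ((-5 - ½)² + (-7 + 30))² = ((-11/2)² + 23)² = (121/4 + 23)² = (213/4)² = 45369/16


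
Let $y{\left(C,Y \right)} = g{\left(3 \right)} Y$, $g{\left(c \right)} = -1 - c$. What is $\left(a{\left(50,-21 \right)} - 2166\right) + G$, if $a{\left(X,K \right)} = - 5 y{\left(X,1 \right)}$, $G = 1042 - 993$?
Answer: $-2097$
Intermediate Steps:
$G = 49$
$y{\left(C,Y \right)} = - 4 Y$ ($y{\left(C,Y \right)} = \left(-1 - 3\right) Y = - 4 Y$)
$a{\left(X,K \right)} = 20$ ($a{\left(X,K \right)} = - 5 \left(\left(-4\right) 1\right) = \left(-5\right) \left(-4\right) = 20$)
$\left(a{\left(50,-21 \right)} - 2166\right) + G = \left(20 - 2166\right) + 49 = -2146 + 49 = -2097$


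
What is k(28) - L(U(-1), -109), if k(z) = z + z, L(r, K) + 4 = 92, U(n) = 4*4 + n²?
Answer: -32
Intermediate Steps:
U(n) = 16 + n²
L(r, K) = 88 (L(r, K) = -4 + 92 = 88)
k(z) = 2*z
k(28) - L(U(-1), -109) = 2*28 - 1*88 = 56 - 88 = -32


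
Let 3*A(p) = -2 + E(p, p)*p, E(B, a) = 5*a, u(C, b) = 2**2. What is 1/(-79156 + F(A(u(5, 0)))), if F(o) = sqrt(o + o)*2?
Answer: -19789/1566418032 - sqrt(13)/1566418032 ≈ -1.2636e-5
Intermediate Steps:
u(C, b) = 4
A(p) = -2/3 + 5*p**2/3 (A(p) = (-2 + (5*p)*p)/3 = (-2 + 5*p**2)/3 = -2/3 + 5*p**2/3)
F(o) = 2*sqrt(2)*sqrt(o) (F(o) = sqrt(2*o)*2 = (sqrt(2)*sqrt(o))*2 = 2*sqrt(2)*sqrt(o))
1/(-79156 + F(A(u(5, 0)))) = 1/(-79156 + 2*sqrt(2)*sqrt(-2/3 + (5/3)*4**2)) = 1/(-79156 + 2*sqrt(2)*sqrt(-2/3 + (5/3)*16)) = 1/(-79156 + 2*sqrt(2)*sqrt(-2/3 + 80/3)) = 1/(-79156 + 2*sqrt(2)*sqrt(26)) = 1/(-79156 + 4*sqrt(13))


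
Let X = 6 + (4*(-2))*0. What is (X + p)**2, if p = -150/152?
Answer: 145161/5776 ≈ 25.132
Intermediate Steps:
p = -75/76 (p = -150*1/152 = -75/76 ≈ -0.98684)
X = 6 (X = 6 - 8*0 = 6 + 0 = 6)
(X + p)**2 = (6 - 75/76)**2 = (381/76)**2 = 145161/5776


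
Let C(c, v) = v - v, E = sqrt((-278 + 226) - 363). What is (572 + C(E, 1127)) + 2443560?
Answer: 2444132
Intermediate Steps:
E = I*sqrt(415) (E = sqrt(-52 - 363) = sqrt(-415) = I*sqrt(415) ≈ 20.372*I)
C(c, v) = 0
(572 + C(E, 1127)) + 2443560 = (572 + 0) + 2443560 = 572 + 2443560 = 2444132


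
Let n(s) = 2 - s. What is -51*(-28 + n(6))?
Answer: 1632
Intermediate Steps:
-51*(-28 + n(6)) = -51*(-28 + (2 - 1*6)) = -51*(-28 + (2 - 6)) = -51*(-28 - 4) = -51*(-32) = 1632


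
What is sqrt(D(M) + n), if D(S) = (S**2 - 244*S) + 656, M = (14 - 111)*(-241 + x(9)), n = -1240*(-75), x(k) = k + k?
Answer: sqrt(462715853) ≈ 21511.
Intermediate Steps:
x(k) = 2*k
n = 93000
M = 21631 (M = (14 - 111)*(-241 + 2*9) = -97*(-241 + 18) = -97*(-223) = 21631)
D(S) = 656 + S**2 - 244*S
sqrt(D(M) + n) = sqrt((656 + 21631**2 - 244*21631) + 93000) = sqrt((656 + 467900161 - 5277964) + 93000) = sqrt(462622853 + 93000) = sqrt(462715853)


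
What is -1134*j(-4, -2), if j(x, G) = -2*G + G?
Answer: -2268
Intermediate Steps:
j(x, G) = -G
-1134*j(-4, -2) = -(-1134)*(-2) = -1134*2 = -2268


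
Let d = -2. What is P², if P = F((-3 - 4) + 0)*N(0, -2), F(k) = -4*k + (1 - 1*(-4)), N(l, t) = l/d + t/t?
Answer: 1089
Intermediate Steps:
N(l, t) = 1 - l/2 (N(l, t) = l/(-2) + t/t = l*(-½) + 1 = -l/2 + 1 = 1 - l/2)
F(k) = 5 - 4*k (F(k) = -4*k + (1 + 4) = -4*k + 5 = 5 - 4*k)
P = 33 (P = (5 - 4*((-3 - 4) + 0))*(1 - ½*0) = (5 - 4*(-7 + 0))*(1 + 0) = (5 - 4*(-7))*1 = (5 + 28)*1 = 33*1 = 33)
P² = 33² = 1089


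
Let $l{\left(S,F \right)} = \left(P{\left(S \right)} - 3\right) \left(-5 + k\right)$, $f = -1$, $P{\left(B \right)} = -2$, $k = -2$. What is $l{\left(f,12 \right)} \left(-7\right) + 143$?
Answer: $-102$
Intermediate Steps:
$l{\left(S,F \right)} = 35$ ($l{\left(S,F \right)} = \left(-2 - 3\right) \left(-5 - 2\right) = \left(-5\right) \left(-7\right) = 35$)
$l{\left(f,12 \right)} \left(-7\right) + 143 = 35 \left(-7\right) + 143 = -245 + 143 = -102$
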